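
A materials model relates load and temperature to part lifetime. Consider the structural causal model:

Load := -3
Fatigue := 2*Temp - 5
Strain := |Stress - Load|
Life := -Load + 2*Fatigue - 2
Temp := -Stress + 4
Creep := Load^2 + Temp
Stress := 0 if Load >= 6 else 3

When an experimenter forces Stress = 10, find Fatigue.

-17

Under do(Stress=10), the mechanism Stress := 0 if Load >= 6 else 3 is discarded; Stress is fixed at 10.
Temp = -Stress + 4  [with Stress=10]  = -6
Fatigue = 2*Temp - 5  [with Temp=-6]  = -17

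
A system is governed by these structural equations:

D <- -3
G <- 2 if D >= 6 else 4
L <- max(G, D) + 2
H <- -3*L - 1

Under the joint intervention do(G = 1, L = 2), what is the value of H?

Setting G = 1, L = 2 by intervention discards those variables' equations.
H = -3*L - 1  [with L=2]  = -7

-7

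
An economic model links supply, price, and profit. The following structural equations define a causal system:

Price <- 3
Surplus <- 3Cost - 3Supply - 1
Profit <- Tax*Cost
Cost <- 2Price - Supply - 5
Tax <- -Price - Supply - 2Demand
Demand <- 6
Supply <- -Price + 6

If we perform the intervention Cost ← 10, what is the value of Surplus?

The intervention breaks the incoming arrows to Cost: Cost <- 2Price - Supply - 5 no longer applies, and Cost = 10.
Supply = -Price + 6  [with Price=3]  = 3
Surplus = 3Cost - 3Supply - 1  [with Cost=10, Supply=3]  = 20

20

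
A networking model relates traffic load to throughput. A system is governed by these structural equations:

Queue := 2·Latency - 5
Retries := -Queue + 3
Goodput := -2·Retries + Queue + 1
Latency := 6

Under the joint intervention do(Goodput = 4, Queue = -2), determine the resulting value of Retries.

Setting Goodput = 4, Queue = -2 by intervention discards those variables' equations.
Retries = -Queue + 3  [with Queue=-2]  = 5

5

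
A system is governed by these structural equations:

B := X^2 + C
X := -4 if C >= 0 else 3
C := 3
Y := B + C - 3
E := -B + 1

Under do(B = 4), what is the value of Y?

4

The intervention breaks the incoming arrows to B: B := X^2 + C no longer applies, and B = 4.
Y = B + C - 3  [with B=4, C=3]  = 4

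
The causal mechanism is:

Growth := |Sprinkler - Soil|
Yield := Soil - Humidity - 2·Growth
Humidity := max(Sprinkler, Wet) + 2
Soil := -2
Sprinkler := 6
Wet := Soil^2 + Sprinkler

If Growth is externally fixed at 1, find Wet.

10

Under do(Growth=1), the mechanism Growth := |Sprinkler - Soil| is discarded; Growth is fixed at 1.
Since Wet is not a descendant of the intervened variable, it is unaffected.
Wet = Soil^2 + Sprinkler  [with Soil=-2, Sprinkler=6]  = 10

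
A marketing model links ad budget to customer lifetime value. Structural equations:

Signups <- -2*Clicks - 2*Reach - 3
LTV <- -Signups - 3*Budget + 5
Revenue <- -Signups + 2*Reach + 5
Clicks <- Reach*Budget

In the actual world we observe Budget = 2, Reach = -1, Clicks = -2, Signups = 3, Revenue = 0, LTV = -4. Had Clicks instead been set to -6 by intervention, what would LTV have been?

The intervention breaks the incoming arrows to Clicks: Clicks <- Reach*Budget no longer applies, and Clicks = -6.
Signups = -2*Clicks - 2*Reach - 3  [with Clicks=-6, Reach=-1]  = 11
LTV = -Signups - 3*Budget + 5  [with Signups=11, Budget=2]  = -12

-12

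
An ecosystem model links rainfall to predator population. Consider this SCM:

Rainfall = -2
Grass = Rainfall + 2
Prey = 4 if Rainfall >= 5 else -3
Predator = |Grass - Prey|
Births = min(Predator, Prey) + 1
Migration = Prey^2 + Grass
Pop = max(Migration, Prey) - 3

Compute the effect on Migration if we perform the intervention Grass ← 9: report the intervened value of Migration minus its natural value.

9

Under do(Grass=9), the mechanism Grass = Rainfall + 2 is discarded; Grass is fixed at 9.
Prey = 4 if Rainfall >= 5 else -3  [with Rainfall=-2]  = -3
Migration = Prey^2 + Grass  [with Prey=-3, Grass=9]  = 18
Without intervention: Grass = Rainfall + 2  [with Rainfall=-2]  = 0; Prey = 4 if Rainfall >= 5 else -3  [with Rainfall=-2]  = -3; Migration = Prey^2 + Grass  [with Prey=-3, Grass=0]  = 9.
Change = 18 − 9 = 9.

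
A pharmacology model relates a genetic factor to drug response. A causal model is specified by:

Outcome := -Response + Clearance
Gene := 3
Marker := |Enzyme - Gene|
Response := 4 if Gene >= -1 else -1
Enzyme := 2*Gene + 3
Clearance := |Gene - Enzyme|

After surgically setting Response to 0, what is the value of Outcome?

Under do(Response=0), the mechanism Response := 4 if Gene >= -1 else -1 is discarded; Response is fixed at 0.
Enzyme = 2*Gene + 3  [with Gene=3]  = 9
Clearance = |Gene - Enzyme|  [with Gene=3, Enzyme=9]  = 6
Outcome = -Response + Clearance  [with Response=0, Clearance=6]  = 6

6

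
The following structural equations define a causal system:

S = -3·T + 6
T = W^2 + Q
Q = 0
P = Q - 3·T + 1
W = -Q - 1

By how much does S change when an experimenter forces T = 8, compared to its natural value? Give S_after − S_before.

-21

do(T=8) replaces the equation T = W^2 + Q with the constant T = 8.
S = -3·T + 6  [with T=8]  = -18
Without intervention: W = -Q - 1  [with Q=0]  = -1; T = W^2 + Q  [with W=-1, Q=0]  = 1; S = -3·T + 6  [with T=1]  = 3.
Change = -18 − 3 = -21.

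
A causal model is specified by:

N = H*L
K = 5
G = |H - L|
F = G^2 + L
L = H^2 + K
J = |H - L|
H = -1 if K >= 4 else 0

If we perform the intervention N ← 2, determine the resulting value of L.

6

do(N=2) replaces the equation N = H*L with the constant N = 2.
L is not downstream of the intervention, so its value is determined by the original equations.
H = -1 if K >= 4 else 0  [with K=5]  = -1
L = H^2 + K  [with H=-1, K=5]  = 6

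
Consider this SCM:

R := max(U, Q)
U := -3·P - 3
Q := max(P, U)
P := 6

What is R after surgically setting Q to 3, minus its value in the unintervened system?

-3

The intervention breaks the incoming arrows to Q: Q := max(P, U) no longer applies, and Q = 3.
U = -3·P - 3  [with P=6]  = -21
R = max(U, Q)  [with U=-21, Q=3]  = 3
Without intervention: U = -3·P - 3  [with P=6]  = -21; Q = max(P, U)  [with P=6, U=-21]  = 6; R = max(U, Q)  [with U=-21, Q=6]  = 6.
Change = 3 − 6 = -3.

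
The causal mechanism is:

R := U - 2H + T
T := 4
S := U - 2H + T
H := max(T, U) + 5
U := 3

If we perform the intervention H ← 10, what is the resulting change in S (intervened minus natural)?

The intervention breaks the incoming arrows to H: H := max(T, U) + 5 no longer applies, and H = 10.
S = U - 2H + T  [with U=3, H=10, T=4]  = -13
Without intervention: H = max(T, U) + 5  [with T=4, U=3]  = 9; S = U - 2H + T  [with U=3, H=9, T=4]  = -11.
Change = -13 − (-11) = -2.

-2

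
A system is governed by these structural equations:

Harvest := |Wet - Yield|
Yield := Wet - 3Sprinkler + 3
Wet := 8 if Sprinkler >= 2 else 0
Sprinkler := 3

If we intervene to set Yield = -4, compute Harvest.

12

The intervention breaks the incoming arrows to Yield: Yield := Wet - 3Sprinkler + 3 no longer applies, and Yield = -4.
Wet = 8 if Sprinkler >= 2 else 0  [with Sprinkler=3]  = 8
Harvest = |Wet - Yield|  [with Wet=8, Yield=-4]  = 12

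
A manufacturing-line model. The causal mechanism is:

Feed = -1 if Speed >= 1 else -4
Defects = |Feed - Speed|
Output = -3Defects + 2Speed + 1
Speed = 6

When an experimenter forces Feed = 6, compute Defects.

0

The intervention breaks the incoming arrows to Feed: Feed = -1 if Speed >= 1 else -4 no longer applies, and Feed = 6.
Defects = |Feed - Speed|  [with Feed=6, Speed=6]  = 0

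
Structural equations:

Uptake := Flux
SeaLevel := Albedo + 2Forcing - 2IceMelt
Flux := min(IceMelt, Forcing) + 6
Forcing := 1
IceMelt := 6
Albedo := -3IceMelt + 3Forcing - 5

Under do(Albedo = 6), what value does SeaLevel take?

-4

The intervention breaks the incoming arrows to Albedo: Albedo := -3IceMelt + 3Forcing - 5 no longer applies, and Albedo = 6.
SeaLevel = Albedo + 2Forcing - 2IceMelt  [with Albedo=6, Forcing=1, IceMelt=6]  = -4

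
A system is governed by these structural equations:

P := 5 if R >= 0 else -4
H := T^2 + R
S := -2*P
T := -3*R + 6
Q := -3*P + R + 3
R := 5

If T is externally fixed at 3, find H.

do(T=3) replaces the equation T := -3*R + 6 with the constant T = 3.
H = T^2 + R  [with T=3, R=5]  = 14

14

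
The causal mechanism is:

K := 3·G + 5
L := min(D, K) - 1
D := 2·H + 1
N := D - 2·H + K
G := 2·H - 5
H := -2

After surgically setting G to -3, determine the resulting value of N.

-3

do(G=-3) replaces the equation G := 2·H - 5 with the constant G = -3.
D = 2·H + 1  [with H=-2]  = -3
K = 3·G + 5  [with G=-3]  = -4
N = D - 2·H + K  [with D=-3, H=-2, K=-4]  = -3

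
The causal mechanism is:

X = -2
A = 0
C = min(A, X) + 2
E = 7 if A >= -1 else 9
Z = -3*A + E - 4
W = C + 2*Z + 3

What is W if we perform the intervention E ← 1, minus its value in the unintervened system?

Under do(E=1), the mechanism E = 7 if A >= -1 else 9 is discarded; E is fixed at 1.
C = min(A, X) + 2  [with A=0, X=-2]  = 0
Z = -3*A + E - 4  [with A=0, E=1]  = -3
W = C + 2*Z + 3  [with C=0, Z=-3]  = -3
Without intervention: C = min(A, X) + 2  [with A=0, X=-2]  = 0; E = 7 if A >= -1 else 9  [with A=0]  = 7; Z = -3*A + E - 4  [with A=0, E=7]  = 3; W = C + 2*Z + 3  [with C=0, Z=3]  = 9.
Change = -3 − 9 = -12.

-12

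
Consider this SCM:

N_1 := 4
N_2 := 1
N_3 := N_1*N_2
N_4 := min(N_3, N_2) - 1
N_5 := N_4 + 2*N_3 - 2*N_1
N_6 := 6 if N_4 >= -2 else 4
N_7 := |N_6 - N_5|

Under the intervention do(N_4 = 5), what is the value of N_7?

The intervention breaks the incoming arrows to N_4: N_4 := min(N_3, N_2) - 1 no longer applies, and N_4 = 5.
N_3 = N_1*N_2  [with N_1=4, N_2=1]  = 4
N_5 = N_4 + 2*N_3 - 2*N_1  [with N_4=5, N_3=4, N_1=4]  = 5
N_6 = 6 if N_4 >= -2 else 4  [with N_4=5]  = 6
N_7 = |N_6 - N_5|  [with N_6=6, N_5=5]  = 1

1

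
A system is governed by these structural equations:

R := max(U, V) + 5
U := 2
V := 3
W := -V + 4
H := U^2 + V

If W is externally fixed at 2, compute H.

7

The intervention breaks the incoming arrows to W: W := -V + 4 no longer applies, and W = 2.
H is not downstream of the intervention, so its value is determined by the original equations.
H = U^2 + V  [with U=2, V=3]  = 7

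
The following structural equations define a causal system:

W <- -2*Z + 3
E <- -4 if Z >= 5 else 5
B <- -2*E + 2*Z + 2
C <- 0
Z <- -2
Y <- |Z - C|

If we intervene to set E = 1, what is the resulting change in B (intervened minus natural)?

8

The intervention breaks the incoming arrows to E: E <- -4 if Z >= 5 else 5 no longer applies, and E = 1.
B = -2*E + 2*Z + 2  [with E=1, Z=-2]  = -4
Without intervention: E = -4 if Z >= 5 else 5  [with Z=-2]  = 5; B = -2*E + 2*Z + 2  [with E=5, Z=-2]  = -12.
Change = -4 − (-12) = 8.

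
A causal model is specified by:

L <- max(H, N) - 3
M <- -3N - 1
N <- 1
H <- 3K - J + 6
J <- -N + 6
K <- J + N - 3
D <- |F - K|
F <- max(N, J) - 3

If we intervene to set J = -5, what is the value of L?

-2

do(J=-5) replaces the equation J <- -N + 6 with the constant J = -5.
K = J + N - 3  [with J=-5, N=1]  = -7
H = 3K - J + 6  [with K=-7, J=-5]  = -10
L = max(H, N) - 3  [with H=-10, N=1]  = -2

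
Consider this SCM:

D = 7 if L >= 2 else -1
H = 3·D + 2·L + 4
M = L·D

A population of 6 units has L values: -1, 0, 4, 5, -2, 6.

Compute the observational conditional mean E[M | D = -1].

E[M|D=-1] averages over only the 3 units with D=-1 (L = -1, 0, -2): M = 1, 0, 2, mean 1.

1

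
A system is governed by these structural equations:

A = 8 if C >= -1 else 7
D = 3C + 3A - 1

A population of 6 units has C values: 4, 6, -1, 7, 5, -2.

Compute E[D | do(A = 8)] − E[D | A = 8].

Every unit gets A=8 under the intervention. D values become 35, 41, 20, 44, 38, 17; E[D|do(A=8)] = 32.5.
Conditioning on A=8 selects the 5 unit(s) with C ∈ {4, 6, -1, 7, 5}. Their D values: 35, 41, 20, 44, 38. Mean = 35.6.
Difference = 32.5 − 35.6 = -3.1.

-3.1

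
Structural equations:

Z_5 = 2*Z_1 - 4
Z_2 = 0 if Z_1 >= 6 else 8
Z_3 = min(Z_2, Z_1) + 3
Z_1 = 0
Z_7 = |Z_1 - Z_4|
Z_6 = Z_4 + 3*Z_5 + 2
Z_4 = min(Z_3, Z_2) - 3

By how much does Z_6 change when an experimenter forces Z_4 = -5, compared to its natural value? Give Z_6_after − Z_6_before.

-5

Under do(Z_4=-5), the mechanism Z_4 = min(Z_3, Z_2) - 3 is discarded; Z_4 is fixed at -5.
Z_5 = 2*Z_1 - 4  [with Z_1=0]  = -4
Z_6 = Z_4 + 3*Z_5 + 2  [with Z_4=-5, Z_5=-4]  = -15
Without intervention: Z_2 = 0 if Z_1 >= 6 else 8  [with Z_1=0]  = 8; Z_3 = min(Z_2, Z_1) + 3  [with Z_2=8, Z_1=0]  = 3; Z_4 = min(Z_3, Z_2) - 3  [with Z_3=3, Z_2=8]  = 0; Z_5 = 2*Z_1 - 4  [with Z_1=0]  = -4; Z_6 = Z_4 + 3*Z_5 + 2  [with Z_4=0, Z_5=-4]  = -10.
Change = -15 − (-10) = -5.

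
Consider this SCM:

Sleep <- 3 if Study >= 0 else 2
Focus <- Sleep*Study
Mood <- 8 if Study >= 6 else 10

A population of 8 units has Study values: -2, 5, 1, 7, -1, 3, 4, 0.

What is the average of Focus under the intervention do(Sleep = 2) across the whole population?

do(Sleep=2) breaks Sleep's dependence on Study. With Sleep=2 fixed, Focus across the units is -4, 10, 2, 14, -2, 6, 8, 0, mean 4.25.

4.25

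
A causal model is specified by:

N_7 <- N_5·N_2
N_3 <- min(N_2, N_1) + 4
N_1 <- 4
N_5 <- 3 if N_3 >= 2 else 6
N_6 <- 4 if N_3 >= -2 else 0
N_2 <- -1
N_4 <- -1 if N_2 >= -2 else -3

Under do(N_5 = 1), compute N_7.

-1

Under do(N_5=1), the mechanism N_5 <- 3 if N_3 >= 2 else 6 is discarded; N_5 is fixed at 1.
N_7 = N_5·N_2  [with N_5=1, N_2=-1]  = -1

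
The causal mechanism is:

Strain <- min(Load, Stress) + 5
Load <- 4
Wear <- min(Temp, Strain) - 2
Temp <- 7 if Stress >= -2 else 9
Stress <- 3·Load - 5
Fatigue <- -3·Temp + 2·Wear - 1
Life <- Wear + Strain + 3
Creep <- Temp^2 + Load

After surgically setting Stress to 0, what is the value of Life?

do(Stress=0) replaces the equation Stress <- 3·Load - 5 with the constant Stress = 0.
Strain = min(Load, Stress) + 5  [with Load=4, Stress=0]  = 5
Temp = 7 if Stress >= -2 else 9  [with Stress=0]  = 7
Wear = min(Temp, Strain) - 2  [with Temp=7, Strain=5]  = 3
Life = Wear + Strain + 3  [with Wear=3, Strain=5]  = 11

11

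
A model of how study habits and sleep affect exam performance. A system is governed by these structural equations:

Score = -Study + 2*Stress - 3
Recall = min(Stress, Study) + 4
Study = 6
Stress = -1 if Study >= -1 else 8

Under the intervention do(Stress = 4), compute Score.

The intervention breaks the incoming arrows to Stress: Stress = -1 if Study >= -1 else 8 no longer applies, and Stress = 4.
Score = -Study + 2*Stress - 3  [with Study=6, Stress=4]  = -1

-1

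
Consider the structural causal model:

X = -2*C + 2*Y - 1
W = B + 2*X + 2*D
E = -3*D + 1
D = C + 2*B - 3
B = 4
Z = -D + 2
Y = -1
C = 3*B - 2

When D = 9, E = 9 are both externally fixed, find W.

Under do(D = 9, E = 9), each intervened variable's structural equation is replaced by its fixed value.
C = 3*B - 2  [with B=4]  = 10
X = -2*C + 2*Y - 1  [with C=10, Y=-1]  = -23
W = B + 2*X + 2*D  [with B=4, X=-23, D=9]  = -24

-24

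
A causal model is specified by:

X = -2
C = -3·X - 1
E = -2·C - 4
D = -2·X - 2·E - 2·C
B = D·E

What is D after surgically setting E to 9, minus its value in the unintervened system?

-46

The intervention breaks the incoming arrows to E: E = -2·C - 4 no longer applies, and E = 9.
C = -3·X - 1  [with X=-2]  = 5
D = -2·X - 2·E - 2·C  [with X=-2, E=9, C=5]  = -24
Without intervention: C = -3·X - 1  [with X=-2]  = 5; E = -2·C - 4  [with C=5]  = -14; D = -2·X - 2·E - 2·C  [with X=-2, E=-14, C=5]  = 22.
Change = -24 − 22 = -46.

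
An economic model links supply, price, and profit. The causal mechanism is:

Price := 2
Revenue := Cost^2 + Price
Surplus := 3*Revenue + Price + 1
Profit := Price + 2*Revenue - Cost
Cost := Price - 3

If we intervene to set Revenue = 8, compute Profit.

The intervention breaks the incoming arrows to Revenue: Revenue := Cost^2 + Price no longer applies, and Revenue = 8.
Cost = Price - 3  [with Price=2]  = -1
Profit = Price + 2*Revenue - Cost  [with Price=2, Revenue=8, Cost=-1]  = 19

19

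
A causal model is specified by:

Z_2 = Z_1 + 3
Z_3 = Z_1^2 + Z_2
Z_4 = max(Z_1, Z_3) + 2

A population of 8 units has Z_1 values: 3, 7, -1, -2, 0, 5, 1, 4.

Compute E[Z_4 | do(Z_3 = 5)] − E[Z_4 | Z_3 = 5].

do(Z_3=5) breaks Z_3's dependence on Z_1. With Z_3=5 fixed, Z_4 across the units is 7, 9, 7, 7, 7, 7, 7, 7, mean 7.25.
Conditioning on Z_3=5 selects the 2 unit(s) with Z_1 ∈ {-2, 1}. Their Z_4 values: 7, 7. Mean = 7.
Difference = 7.25 − 7 = 0.25.

0.25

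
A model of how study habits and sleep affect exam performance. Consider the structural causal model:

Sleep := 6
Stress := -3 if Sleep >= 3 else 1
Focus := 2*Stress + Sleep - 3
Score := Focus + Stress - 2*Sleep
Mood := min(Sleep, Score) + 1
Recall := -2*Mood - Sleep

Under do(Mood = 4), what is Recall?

-14

The intervention breaks the incoming arrows to Mood: Mood := min(Sleep, Score) + 1 no longer applies, and Mood = 4.
Recall = -2*Mood - Sleep  [with Mood=4, Sleep=6]  = -14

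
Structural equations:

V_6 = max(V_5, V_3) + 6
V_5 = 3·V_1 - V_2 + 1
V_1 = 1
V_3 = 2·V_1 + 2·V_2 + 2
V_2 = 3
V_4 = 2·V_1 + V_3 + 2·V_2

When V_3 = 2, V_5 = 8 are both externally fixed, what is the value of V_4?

10

The joint intervention fixes V_3 = 2, V_5 = 8, removing each variable's own equation.
V_4 = 2·V_1 + V_3 + 2·V_2  [with V_1=1, V_3=2, V_2=3]  = 10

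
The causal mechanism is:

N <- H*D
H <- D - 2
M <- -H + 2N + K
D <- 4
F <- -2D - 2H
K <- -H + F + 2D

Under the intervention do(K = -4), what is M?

The intervention breaks the incoming arrows to K: K <- -H + F + 2D no longer applies, and K = -4.
H = D - 2  [with D=4]  = 2
N = H*D  [with H=2, D=4]  = 8
M = -H + 2N + K  [with H=2, N=8, K=-4]  = 10

10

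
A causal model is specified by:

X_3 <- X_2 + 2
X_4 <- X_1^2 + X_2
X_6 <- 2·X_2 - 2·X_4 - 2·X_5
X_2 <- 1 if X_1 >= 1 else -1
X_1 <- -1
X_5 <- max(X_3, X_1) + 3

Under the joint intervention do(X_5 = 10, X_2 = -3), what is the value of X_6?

The joint intervention fixes X_5 = 10, X_2 = -3, removing each variable's own equation.
X_4 = X_1^2 + X_2  [with X_1=-1, X_2=-3]  = -2
X_6 = 2·X_2 - 2·X_4 - 2·X_5  [with X_2=-3, X_4=-2, X_5=10]  = -22

-22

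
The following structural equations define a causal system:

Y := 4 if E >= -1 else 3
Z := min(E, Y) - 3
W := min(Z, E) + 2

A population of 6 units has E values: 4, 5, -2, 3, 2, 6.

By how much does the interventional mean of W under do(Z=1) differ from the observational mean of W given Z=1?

-0.5

do(Z=1) breaks Z's dependence on E. With Z=1 fixed, W across the units is 3, 3, 0, 3, 3, 3, mean 2.5.
Observing Z=1 restricts to units where Z's equation naturally yields 1: E ∈ {4, 5, 6}. In that subpopulation W = 3, 3, 3, mean 3.
Difference = 2.5 − 3 = -0.5.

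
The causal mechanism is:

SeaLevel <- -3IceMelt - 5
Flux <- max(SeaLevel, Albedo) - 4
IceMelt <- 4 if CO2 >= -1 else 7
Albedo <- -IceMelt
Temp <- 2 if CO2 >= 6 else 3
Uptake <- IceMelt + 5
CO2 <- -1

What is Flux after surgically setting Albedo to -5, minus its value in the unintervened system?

-1

Under do(Albedo=-5), the mechanism Albedo <- -IceMelt is discarded; Albedo is fixed at -5.
IceMelt = 4 if CO2 >= -1 else 7  [with CO2=-1]  = 4
SeaLevel = -3IceMelt - 5  [with IceMelt=4]  = -17
Flux = max(SeaLevel, Albedo) - 4  [with SeaLevel=-17, Albedo=-5]  = -9
Without intervention: IceMelt = 4 if CO2 >= -1 else 7  [with CO2=-1]  = 4; Albedo = -IceMelt  [with IceMelt=4]  = -4; SeaLevel = -3IceMelt - 5  [with IceMelt=4]  = -17; Flux = max(SeaLevel, Albedo) - 4  [with SeaLevel=-17, Albedo=-4]  = -8.
Change = -9 − (-8) = -1.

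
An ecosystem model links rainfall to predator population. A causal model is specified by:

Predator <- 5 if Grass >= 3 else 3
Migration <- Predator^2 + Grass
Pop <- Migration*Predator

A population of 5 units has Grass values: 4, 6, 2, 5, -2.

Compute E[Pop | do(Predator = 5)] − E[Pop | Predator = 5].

do(Predator=5) breaks Predator's dependence on Grass. With Predator=5 fixed, Pop across the units is 145, 155, 135, 150, 115, mean 140.
Observing Predator=5 restricts to units where Predator's equation naturally yields 5: Grass ∈ {4, 6, 5}. In that subpopulation Pop = 145, 155, 150, mean 150.
Difference = 140 − 150 = -10.

-10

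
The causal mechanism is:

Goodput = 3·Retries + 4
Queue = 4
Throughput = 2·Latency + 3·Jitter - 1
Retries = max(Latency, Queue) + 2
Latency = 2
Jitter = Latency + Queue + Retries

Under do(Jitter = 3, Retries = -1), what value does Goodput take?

The joint intervention fixes Jitter = 3, Retries = -1, removing each variable's own equation.
Goodput = 3·Retries + 4  [with Retries=-1]  = 1

1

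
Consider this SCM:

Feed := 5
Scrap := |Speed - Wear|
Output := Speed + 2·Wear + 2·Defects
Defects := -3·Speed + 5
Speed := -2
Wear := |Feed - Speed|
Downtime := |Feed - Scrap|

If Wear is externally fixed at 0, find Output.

The intervention breaks the incoming arrows to Wear: Wear := |Feed - Speed| no longer applies, and Wear = 0.
Defects = -3·Speed + 5  [with Speed=-2]  = 11
Output = Speed + 2·Wear + 2·Defects  [with Speed=-2, Wear=0, Defects=11]  = 20

20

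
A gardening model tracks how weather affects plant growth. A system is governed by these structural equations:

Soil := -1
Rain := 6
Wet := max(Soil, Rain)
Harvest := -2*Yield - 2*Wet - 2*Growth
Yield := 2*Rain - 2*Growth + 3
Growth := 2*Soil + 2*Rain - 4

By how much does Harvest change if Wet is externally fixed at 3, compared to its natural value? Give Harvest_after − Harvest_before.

The intervention breaks the incoming arrows to Wet: Wet := max(Soil, Rain) no longer applies, and Wet = 3.
Growth = 2*Soil + 2*Rain - 4  [with Soil=-1, Rain=6]  = 6
Yield = 2*Rain - 2*Growth + 3  [with Rain=6, Growth=6]  = 3
Harvest = -2*Yield - 2*Wet - 2*Growth  [with Yield=3, Wet=3, Growth=6]  = -24
Without intervention: Wet = max(Soil, Rain)  [with Soil=-1, Rain=6]  = 6; Growth = 2*Soil + 2*Rain - 4  [with Soil=-1, Rain=6]  = 6; Yield = 2*Rain - 2*Growth + 3  [with Rain=6, Growth=6]  = 3; Harvest = -2*Yield - 2*Wet - 2*Growth  [with Yield=3, Wet=6, Growth=6]  = -30.
Change = -24 − (-30) = 6.

6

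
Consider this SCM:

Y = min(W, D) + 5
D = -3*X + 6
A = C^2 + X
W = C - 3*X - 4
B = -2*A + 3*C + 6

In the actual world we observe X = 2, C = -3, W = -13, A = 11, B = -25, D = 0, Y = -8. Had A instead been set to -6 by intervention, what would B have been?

Intervening sets A = -6 and removes its equation (A = C^2 + X).
B = -2*A + 3*C + 6  [with A=-6, C=-3]  = 9

9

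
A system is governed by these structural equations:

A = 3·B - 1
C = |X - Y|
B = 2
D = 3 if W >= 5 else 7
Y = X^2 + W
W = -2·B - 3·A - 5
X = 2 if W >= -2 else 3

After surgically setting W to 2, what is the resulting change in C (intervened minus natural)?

The intervention breaks the incoming arrows to W: W = -2·B - 3·A - 5 no longer applies, and W = 2.
X = 2 if W >= -2 else 3  [with W=2]  = 2
Y = X^2 + W  [with X=2, W=2]  = 6
C = |X - Y|  [with X=2, Y=6]  = 4
Without intervention: A = 3·B - 1  [with B=2]  = 5; W = -2·B - 3·A - 5  [with B=2, A=5]  = -24; X = 2 if W >= -2 else 3  [with W=-24]  = 3; Y = X^2 + W  [with X=3, W=-24]  = -15; C = |X - Y|  [with X=3, Y=-15]  = 18.
Change = 4 − 18 = -14.

-14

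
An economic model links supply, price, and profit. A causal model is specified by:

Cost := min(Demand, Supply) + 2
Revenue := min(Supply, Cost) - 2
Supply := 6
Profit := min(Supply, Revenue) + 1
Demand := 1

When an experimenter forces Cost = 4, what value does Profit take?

3

do(Cost=4) replaces the equation Cost := min(Demand, Supply) + 2 with the constant Cost = 4.
Revenue = min(Supply, Cost) - 2  [with Supply=6, Cost=4]  = 2
Profit = min(Supply, Revenue) + 1  [with Supply=6, Revenue=2]  = 3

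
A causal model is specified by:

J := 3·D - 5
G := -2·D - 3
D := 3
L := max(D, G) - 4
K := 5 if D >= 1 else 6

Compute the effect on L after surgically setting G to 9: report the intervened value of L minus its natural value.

6

do(G=9) replaces the equation G := -2·D - 3 with the constant G = 9.
L = max(D, G) - 4  [with D=3, G=9]  = 5
Without intervention: G = -2·D - 3  [with D=3]  = -9; L = max(D, G) - 4  [with D=3, G=-9]  = -1.
Change = 5 − (-1) = 6.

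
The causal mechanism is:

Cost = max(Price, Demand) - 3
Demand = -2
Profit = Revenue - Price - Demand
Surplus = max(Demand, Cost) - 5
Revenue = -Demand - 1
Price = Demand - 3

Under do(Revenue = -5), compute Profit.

Intervening sets Revenue = -5 and removes its equation (Revenue = -Demand - 1).
Price = Demand - 3  [with Demand=-2]  = -5
Profit = Revenue - Price - Demand  [with Revenue=-5, Price=-5, Demand=-2]  = 2

2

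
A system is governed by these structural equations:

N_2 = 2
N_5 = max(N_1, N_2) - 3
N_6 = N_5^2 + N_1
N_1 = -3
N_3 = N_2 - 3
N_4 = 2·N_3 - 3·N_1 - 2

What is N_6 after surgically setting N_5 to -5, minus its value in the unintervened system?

24

The intervention breaks the incoming arrows to N_5: N_5 = max(N_1, N_2) - 3 no longer applies, and N_5 = -5.
N_6 = N_5^2 + N_1  [with N_5=-5, N_1=-3]  = 22
Without intervention: N_5 = max(N_1, N_2) - 3  [with N_1=-3, N_2=2]  = -1; N_6 = N_5^2 + N_1  [with N_5=-1, N_1=-3]  = -2.
Change = 22 − (-2) = 24.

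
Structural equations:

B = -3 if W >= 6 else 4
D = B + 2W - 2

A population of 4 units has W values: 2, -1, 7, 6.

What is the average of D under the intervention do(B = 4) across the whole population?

9

Every unit gets B=4 under the intervention. D values become 6, 0, 16, 14; E[D|do(B=4)] = 9.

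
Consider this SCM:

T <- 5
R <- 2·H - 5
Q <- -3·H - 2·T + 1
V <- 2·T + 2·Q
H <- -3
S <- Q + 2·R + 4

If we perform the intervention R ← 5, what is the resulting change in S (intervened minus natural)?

The intervention breaks the incoming arrows to R: R <- 2·H - 5 no longer applies, and R = 5.
Q = -3·H - 2·T + 1  [with H=-3, T=5]  = 0
S = Q + 2·R + 4  [with Q=0, R=5]  = 14
Without intervention: R = 2·H - 5  [with H=-3]  = -11; Q = -3·H - 2·T + 1  [with H=-3, T=5]  = 0; S = Q + 2·R + 4  [with Q=0, R=-11]  = -18.
Change = 14 − (-18) = 32.

32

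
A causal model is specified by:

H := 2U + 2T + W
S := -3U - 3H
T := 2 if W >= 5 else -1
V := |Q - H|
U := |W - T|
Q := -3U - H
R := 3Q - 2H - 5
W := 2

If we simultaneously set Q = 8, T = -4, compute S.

-36

The joint intervention fixes Q = 8, T = -4, removing each variable's own equation.
U = |W - T|  [with W=2, T=-4]  = 6
H = 2U + 2T + W  [with U=6, T=-4, W=2]  = 6
S = -3U - 3H  [with U=6, H=6]  = -36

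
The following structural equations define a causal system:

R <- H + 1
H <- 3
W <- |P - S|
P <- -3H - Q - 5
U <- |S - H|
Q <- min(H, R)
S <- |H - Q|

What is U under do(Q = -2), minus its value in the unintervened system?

-1

The intervention breaks the incoming arrows to Q: Q <- min(H, R) no longer applies, and Q = -2.
S = |H - Q|  [with H=3, Q=-2]  = 5
U = |S - H|  [with S=5, H=3]  = 2
Without intervention: R = H + 1  [with H=3]  = 4; Q = min(H, R)  [with H=3, R=4]  = 3; S = |H - Q|  [with H=3, Q=3]  = 0; U = |S - H|  [with S=0, H=3]  = 3.
Change = 2 − 3 = -1.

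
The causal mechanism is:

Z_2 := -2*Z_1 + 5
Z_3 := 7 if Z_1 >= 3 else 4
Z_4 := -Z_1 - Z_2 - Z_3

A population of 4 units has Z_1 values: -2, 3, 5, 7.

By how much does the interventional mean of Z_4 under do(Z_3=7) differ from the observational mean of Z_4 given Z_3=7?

-1.75

Under do(Z_3=7), Z_3's equation is replaced by Z_3=7 for every unit. Per-unit Z_4: -14, -9, -7, -5. Mean = -8.75.
Observing Z_3=7 restricts to units where Z_3's equation naturally yields 7: Z_1 ∈ {3, 5, 7}. In that subpopulation Z_4 = -9, -7, -5, mean -7.
Difference = -8.75 − (-7) = -1.75.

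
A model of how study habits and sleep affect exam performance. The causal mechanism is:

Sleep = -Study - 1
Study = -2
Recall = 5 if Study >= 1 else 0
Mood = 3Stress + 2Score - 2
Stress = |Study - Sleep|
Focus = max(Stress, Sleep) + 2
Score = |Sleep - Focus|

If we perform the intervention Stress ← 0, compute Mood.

2

The intervention breaks the incoming arrows to Stress: Stress = |Study - Sleep| no longer applies, and Stress = 0.
Sleep = -Study - 1  [with Study=-2]  = 1
Focus = max(Stress, Sleep) + 2  [with Stress=0, Sleep=1]  = 3
Score = |Sleep - Focus|  [with Sleep=1, Focus=3]  = 2
Mood = 3Stress + 2Score - 2  [with Stress=0, Score=2]  = 2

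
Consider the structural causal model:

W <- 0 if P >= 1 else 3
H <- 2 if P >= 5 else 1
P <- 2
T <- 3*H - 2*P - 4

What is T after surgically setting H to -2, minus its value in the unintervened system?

-9

The intervention breaks the incoming arrows to H: H <- 2 if P >= 5 else 1 no longer applies, and H = -2.
T = 3*H - 2*P - 4  [with H=-2, P=2]  = -14
Without intervention: H = 2 if P >= 5 else 1  [with P=2]  = 1; T = 3*H - 2*P - 4  [with H=1, P=2]  = -5.
Change = -14 − (-5) = -9.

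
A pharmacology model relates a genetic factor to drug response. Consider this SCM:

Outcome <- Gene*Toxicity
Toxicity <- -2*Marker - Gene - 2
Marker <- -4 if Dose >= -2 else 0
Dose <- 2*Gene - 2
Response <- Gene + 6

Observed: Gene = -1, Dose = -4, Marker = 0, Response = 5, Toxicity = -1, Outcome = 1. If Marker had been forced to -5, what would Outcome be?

The intervention breaks the incoming arrows to Marker: Marker <- -4 if Dose >= -2 else 0 no longer applies, and Marker = -5.
Toxicity = -2*Marker - Gene - 2  [with Marker=-5, Gene=-1]  = 9
Outcome = Gene*Toxicity  [with Gene=-1, Toxicity=9]  = -9

-9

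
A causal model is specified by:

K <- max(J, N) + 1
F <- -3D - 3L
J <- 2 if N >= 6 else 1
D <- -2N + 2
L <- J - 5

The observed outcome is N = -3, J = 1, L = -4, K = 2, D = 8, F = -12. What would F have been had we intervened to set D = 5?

The intervention breaks the incoming arrows to D: D <- -2N + 2 no longer applies, and D = 5.
J = 2 if N >= 6 else 1  [with N=-3]  = 1
L = J - 5  [with J=1]  = -4
F = -3D - 3L  [with D=5, L=-4]  = -3

-3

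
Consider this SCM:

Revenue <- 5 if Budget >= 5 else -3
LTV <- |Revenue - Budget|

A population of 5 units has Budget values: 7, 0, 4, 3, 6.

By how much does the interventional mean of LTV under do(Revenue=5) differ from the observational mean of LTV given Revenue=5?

Every unit gets Revenue=5 under the intervention. LTV values become 2, 5, 1, 2, 1; E[LTV|do(Revenue=5)] = 2.2.
Conditioning on Revenue=5 selects the 2 unit(s) with Budget ∈ {7, 6}. Their LTV values: 2, 1. Mean = 1.5.
Difference = 2.2 − 1.5 = 0.7.

0.7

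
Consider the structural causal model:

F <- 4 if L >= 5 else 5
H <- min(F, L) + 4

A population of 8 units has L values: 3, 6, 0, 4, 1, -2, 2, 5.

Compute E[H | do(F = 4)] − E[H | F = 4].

Under do(F=4), F's equation is replaced by F=4 for every unit. Per-unit H: 7, 8, 4, 8, 5, 2, 6, 8. Mean = 6.
Conditioning on F=4 selects the 2 unit(s) with L ∈ {6, 5}. Their H values: 8, 8. Mean = 8.
Difference = 6 − 8 = -2.

-2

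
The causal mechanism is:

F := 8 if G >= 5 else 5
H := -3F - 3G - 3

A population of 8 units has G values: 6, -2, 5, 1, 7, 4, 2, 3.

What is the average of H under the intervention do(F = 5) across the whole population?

-27.75

Every unit gets F=5 under the intervention. H values become -36, -12, -33, -21, -39, -30, -24, -27; E[H|do(F=5)] = -27.75.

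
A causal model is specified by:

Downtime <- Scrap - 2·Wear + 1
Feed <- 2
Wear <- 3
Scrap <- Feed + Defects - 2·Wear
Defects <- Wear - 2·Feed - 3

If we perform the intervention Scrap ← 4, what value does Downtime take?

-1

Intervening sets Scrap = 4 and removes its equation (Scrap <- Feed + Defects - 2·Wear).
Downtime = Scrap - 2·Wear + 1  [with Scrap=4, Wear=3]  = -1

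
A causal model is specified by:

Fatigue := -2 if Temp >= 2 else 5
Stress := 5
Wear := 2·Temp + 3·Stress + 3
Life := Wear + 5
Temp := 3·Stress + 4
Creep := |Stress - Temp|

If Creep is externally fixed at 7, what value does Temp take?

19

Under do(Creep=7), the mechanism Creep := |Stress - Temp| is discarded; Creep is fixed at 7.
Since Temp is not a descendant of the intervened variable, it is unaffected.
Temp = 3·Stress + 4  [with Stress=5]  = 19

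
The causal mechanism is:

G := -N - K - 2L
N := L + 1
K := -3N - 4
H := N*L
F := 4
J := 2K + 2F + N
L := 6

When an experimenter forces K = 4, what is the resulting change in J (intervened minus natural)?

58

Intervening sets K = 4 and removes its equation (K := -3N - 4).
N = L + 1  [with L=6]  = 7
J = 2K + 2F + N  [with K=4, F=4, N=7]  = 23
Without intervention: N = L + 1  [with L=6]  = 7; K = -3N - 4  [with N=7]  = -25; J = 2K + 2F + N  [with K=-25, F=4, N=7]  = -35.
Change = 23 − (-35) = 58.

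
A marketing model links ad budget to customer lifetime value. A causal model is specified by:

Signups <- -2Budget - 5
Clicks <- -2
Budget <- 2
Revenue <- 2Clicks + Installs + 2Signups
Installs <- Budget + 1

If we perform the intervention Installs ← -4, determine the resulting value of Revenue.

-26

do(Installs=-4) replaces the equation Installs <- Budget + 1 with the constant Installs = -4.
Signups = -2Budget - 5  [with Budget=2]  = -9
Revenue = 2Clicks + Installs + 2Signups  [with Clicks=-2, Installs=-4, Signups=-9]  = -26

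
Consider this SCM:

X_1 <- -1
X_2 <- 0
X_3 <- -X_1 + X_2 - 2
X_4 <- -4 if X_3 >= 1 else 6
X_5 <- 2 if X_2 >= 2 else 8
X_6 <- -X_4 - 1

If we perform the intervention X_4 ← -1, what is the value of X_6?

0

Under do(X_4=-1), the mechanism X_4 <- -4 if X_3 >= 1 else 6 is discarded; X_4 is fixed at -1.
X_6 = -X_4 - 1  [with X_4=-1]  = 0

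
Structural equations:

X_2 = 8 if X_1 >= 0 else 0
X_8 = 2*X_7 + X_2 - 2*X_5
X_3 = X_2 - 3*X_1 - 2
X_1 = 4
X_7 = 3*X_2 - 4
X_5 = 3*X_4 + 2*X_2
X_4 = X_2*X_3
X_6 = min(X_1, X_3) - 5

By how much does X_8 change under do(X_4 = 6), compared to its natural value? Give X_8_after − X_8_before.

do(X_4=6) replaces the equation X_4 = X_2*X_3 with the constant X_4 = 6.
X_2 = 8 if X_1 >= 0 else 0  [with X_1=4]  = 8
X_5 = 3*X_4 + 2*X_2  [with X_4=6, X_2=8]  = 34
X_7 = 3*X_2 - 4  [with X_2=8]  = 20
X_8 = 2*X_7 + X_2 - 2*X_5  [with X_7=20, X_2=8, X_5=34]  = -20
Without intervention: X_2 = 8 if X_1 >= 0 else 0  [with X_1=4]  = 8; X_3 = X_2 - 3*X_1 - 2  [with X_2=8, X_1=4]  = -6; X_4 = X_2*X_3  [with X_2=8, X_3=-6]  = -48; X_5 = 3*X_4 + 2*X_2  [with X_4=-48, X_2=8]  = -128; X_7 = 3*X_2 - 4  [with X_2=8]  = 20; X_8 = 2*X_7 + X_2 - 2*X_5  [with X_7=20, X_2=8, X_5=-128]  = 304.
Change = -20 − 304 = -324.

-324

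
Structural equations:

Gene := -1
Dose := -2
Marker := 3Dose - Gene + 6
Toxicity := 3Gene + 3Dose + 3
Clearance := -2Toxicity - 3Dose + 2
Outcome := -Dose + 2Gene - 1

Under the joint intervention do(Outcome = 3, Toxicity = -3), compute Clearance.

Setting Outcome = 3, Toxicity = -3 by intervention discards those variables' equations.
Clearance = -2Toxicity - 3Dose + 2  [with Toxicity=-3, Dose=-2]  = 14

14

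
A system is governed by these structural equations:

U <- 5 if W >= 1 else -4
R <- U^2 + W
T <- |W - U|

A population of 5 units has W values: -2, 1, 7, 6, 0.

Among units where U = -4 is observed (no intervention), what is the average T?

Conditioning on U=-4 selects the 2 unit(s) with W ∈ {-2, 0}. Their T values: 2, 4. Mean = 3.

3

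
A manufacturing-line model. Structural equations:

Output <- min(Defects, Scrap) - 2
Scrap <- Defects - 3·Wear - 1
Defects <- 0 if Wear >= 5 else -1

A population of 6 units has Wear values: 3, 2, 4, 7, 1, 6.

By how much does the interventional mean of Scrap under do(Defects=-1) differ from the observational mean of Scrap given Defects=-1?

Under do(Defects=-1), Defects's equation is replaced by Defects=-1 for every unit. Per-unit Scrap: -11, -8, -14, -23, -5, -20. Mean = -13.5.
Observing Defects=-1 restricts to units where Defects's equation naturally yields -1: Wear ∈ {3, 2, 4, 1}. In that subpopulation Scrap = -11, -8, -14, -5, mean -9.5.
Difference = -13.5 − (-9.5) = -4.

-4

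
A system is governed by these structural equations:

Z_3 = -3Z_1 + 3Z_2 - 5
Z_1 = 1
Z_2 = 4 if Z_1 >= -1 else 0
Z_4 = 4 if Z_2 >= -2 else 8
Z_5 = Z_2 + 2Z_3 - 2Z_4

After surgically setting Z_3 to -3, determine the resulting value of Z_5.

-10

do(Z_3=-3) replaces the equation Z_3 = -3Z_1 + 3Z_2 - 5 with the constant Z_3 = -3.
Z_2 = 4 if Z_1 >= -1 else 0  [with Z_1=1]  = 4
Z_4 = 4 if Z_2 >= -2 else 8  [with Z_2=4]  = 4
Z_5 = Z_2 + 2Z_3 - 2Z_4  [with Z_2=4, Z_3=-3, Z_4=4]  = -10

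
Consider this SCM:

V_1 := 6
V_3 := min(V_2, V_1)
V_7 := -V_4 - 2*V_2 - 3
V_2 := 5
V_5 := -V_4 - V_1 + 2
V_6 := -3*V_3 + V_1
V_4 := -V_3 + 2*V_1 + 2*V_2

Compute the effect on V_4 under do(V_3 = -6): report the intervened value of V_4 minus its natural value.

The intervention breaks the incoming arrows to V_3: V_3 := min(V_2, V_1) no longer applies, and V_3 = -6.
V_4 = -V_3 + 2*V_1 + 2*V_2  [with V_3=-6, V_1=6, V_2=5]  = 28
Without intervention: V_3 = min(V_2, V_1)  [with V_2=5, V_1=6]  = 5; V_4 = -V_3 + 2*V_1 + 2*V_2  [with V_3=5, V_1=6, V_2=5]  = 17.
Change = 28 − 17 = 11.

11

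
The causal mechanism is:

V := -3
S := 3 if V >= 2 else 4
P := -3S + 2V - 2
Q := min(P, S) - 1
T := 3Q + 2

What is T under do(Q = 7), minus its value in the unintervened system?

Intervening sets Q = 7 and removes its equation (Q := min(P, S) - 1).
T = 3Q + 2  [with Q=7]  = 23
Without intervention: S = 3 if V >= 2 else 4  [with V=-3]  = 4; P = -3S + 2V - 2  [with S=4, V=-3]  = -20; Q = min(P, S) - 1  [with P=-20, S=4]  = -21; T = 3Q + 2  [with Q=-21]  = -61.
Change = 23 − (-61) = 84.

84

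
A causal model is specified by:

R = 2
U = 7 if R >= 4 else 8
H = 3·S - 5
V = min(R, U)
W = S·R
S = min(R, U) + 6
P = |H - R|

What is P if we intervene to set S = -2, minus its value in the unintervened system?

-4

The intervention breaks the incoming arrows to S: S = min(R, U) + 6 no longer applies, and S = -2.
H = 3·S - 5  [with S=-2]  = -11
P = |H - R|  [with H=-11, R=2]  = 13
Without intervention: U = 7 if R >= 4 else 8  [with R=2]  = 8; S = min(R, U) + 6  [with R=2, U=8]  = 8; H = 3·S - 5  [with S=8]  = 19; P = |H - R|  [with H=19, R=2]  = 17.
Change = 13 − 17 = -4.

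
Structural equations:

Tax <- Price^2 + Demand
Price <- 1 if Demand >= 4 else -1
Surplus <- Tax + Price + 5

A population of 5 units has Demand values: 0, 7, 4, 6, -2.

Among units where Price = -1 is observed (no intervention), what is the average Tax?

0

Observing Price=-1 restricts to units where Price's equation naturally yields -1: Demand ∈ {0, -2}. In that subpopulation Tax = 1, -1, mean 0.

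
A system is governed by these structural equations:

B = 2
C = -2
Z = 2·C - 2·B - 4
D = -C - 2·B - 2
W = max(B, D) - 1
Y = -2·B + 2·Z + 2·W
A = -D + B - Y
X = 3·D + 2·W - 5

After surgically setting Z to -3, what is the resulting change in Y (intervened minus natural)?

The intervention breaks the incoming arrows to Z: Z = 2·C - 2·B - 4 no longer applies, and Z = -3.
D = -C - 2·B - 2  [with C=-2, B=2]  = -4
W = max(B, D) - 1  [with B=2, D=-4]  = 1
Y = -2·B + 2·Z + 2·W  [with B=2, Z=-3, W=1]  = -8
Without intervention: Z = 2·C - 2·B - 4  [with C=-2, B=2]  = -12; D = -C - 2·B - 2  [with C=-2, B=2]  = -4; W = max(B, D) - 1  [with B=2, D=-4]  = 1; Y = -2·B + 2·Z + 2·W  [with B=2, Z=-12, W=1]  = -26.
Change = -8 − (-26) = 18.

18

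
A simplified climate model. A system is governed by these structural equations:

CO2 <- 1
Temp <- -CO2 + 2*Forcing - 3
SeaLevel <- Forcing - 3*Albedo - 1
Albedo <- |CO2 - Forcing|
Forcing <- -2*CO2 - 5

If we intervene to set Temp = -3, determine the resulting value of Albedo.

The intervention breaks the incoming arrows to Temp: Temp <- -CO2 + 2*Forcing - 3 no longer applies, and Temp = -3.
Albedo is not downstream of the intervention, so its value is determined by the original equations.
Forcing = -2*CO2 - 5  [with CO2=1]  = -7
Albedo = |CO2 - Forcing|  [with CO2=1, Forcing=-7]  = 8

8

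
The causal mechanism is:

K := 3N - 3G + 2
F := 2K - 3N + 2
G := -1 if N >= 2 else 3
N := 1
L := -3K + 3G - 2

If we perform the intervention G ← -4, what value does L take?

-65

do(G=-4) replaces the equation G := -1 if N >= 2 else 3 with the constant G = -4.
K = 3N - 3G + 2  [with N=1, G=-4]  = 17
L = -3K + 3G - 2  [with K=17, G=-4]  = -65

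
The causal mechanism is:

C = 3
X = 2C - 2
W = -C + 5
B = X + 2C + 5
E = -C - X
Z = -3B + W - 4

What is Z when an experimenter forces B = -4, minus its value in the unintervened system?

57

Under do(B=-4), the mechanism B = X + 2C + 5 is discarded; B is fixed at -4.
W = -C + 5  [with C=3]  = 2
Z = -3B + W - 4  [with B=-4, W=2]  = 10
Without intervention: X = 2C - 2  [with C=3]  = 4; W = -C + 5  [with C=3]  = 2; B = X + 2C + 5  [with X=4, C=3]  = 15; Z = -3B + W - 4  [with B=15, W=2]  = -47.
Change = 10 − (-47) = 57.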